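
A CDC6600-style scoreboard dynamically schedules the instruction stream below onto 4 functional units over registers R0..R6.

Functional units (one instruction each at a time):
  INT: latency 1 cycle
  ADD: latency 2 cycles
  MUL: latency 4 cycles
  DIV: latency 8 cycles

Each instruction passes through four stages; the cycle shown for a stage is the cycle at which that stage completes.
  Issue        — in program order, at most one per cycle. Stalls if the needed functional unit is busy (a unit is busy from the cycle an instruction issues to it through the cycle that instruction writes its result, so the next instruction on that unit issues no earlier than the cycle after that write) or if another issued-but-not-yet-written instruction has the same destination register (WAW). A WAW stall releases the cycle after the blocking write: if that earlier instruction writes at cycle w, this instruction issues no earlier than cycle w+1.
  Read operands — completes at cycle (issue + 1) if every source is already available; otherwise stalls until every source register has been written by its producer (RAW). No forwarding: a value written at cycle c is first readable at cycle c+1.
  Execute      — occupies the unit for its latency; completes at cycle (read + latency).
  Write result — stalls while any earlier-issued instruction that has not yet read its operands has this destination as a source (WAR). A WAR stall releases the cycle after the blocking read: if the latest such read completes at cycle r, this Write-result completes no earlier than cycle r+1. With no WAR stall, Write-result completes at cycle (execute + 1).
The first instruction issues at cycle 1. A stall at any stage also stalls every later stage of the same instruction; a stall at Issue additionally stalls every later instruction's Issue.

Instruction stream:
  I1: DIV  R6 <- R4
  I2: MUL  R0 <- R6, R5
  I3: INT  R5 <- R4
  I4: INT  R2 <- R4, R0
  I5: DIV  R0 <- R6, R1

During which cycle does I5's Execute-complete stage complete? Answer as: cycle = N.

cycle = 27

cycle 1: issue I1 (DIV)
cycle 2: I1 read-ops | issue I2 (MUL)
cycle 3: issue I3 (INT)
cycle 4: I3 read-ops
cycle 5: I3 finished on INT
cycle 10: I1 finished on DIV
cycle 11: I1→R6
cycle 12: I2 read-ops
cycle 13: I3→R5
cycle 14: issue I4 (INT)
cycle 16: I2 finished on MUL
cycle 17: I2→R0
cycle 18: I4 read-ops | issue I5 (DIV)
cycle 19: I4 finished on INT | I5 read-ops
cycle 20: I4→R2
cycle 27: I5 finished on DIV
cycle 28: I5→R0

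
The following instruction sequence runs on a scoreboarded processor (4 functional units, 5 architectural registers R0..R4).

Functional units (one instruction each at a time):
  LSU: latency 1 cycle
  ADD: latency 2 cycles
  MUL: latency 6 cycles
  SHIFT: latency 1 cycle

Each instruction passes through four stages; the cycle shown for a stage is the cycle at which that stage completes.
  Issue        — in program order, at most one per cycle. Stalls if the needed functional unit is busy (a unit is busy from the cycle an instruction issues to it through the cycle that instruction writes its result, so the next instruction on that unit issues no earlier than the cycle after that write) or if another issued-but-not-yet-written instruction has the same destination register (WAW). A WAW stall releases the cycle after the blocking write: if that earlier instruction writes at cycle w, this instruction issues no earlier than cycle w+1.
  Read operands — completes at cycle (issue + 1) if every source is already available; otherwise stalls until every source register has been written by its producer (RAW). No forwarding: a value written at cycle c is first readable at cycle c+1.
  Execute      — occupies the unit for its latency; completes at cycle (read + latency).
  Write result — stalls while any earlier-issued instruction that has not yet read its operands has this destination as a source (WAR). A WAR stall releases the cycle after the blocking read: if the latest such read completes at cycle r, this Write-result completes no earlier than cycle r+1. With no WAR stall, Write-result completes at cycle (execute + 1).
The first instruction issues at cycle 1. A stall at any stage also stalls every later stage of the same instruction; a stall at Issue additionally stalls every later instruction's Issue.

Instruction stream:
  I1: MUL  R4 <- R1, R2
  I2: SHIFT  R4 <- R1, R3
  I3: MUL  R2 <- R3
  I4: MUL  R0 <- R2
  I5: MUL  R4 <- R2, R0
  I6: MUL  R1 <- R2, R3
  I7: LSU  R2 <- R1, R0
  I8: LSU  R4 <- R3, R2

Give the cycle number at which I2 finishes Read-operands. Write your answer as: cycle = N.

cycle = 11

cycle 1: I1→MUL
cycle 2: I1 RO
cycle 8: I1 EX
cycle 9: I1 WR R4
cycle 10: I2→SHIFT
cycle 11: I2 RO, I3→MUL
cycle 12: I2 EX, I3 RO
cycle 13: I2 WR R4
cycle 18: I3 EX
cycle 19: I3 WR R2
cycle 20: I4→MUL
cycle 21: I4 RO
cycle 27: I4 EX
cycle 28: I4 WR R0
cycle 29: I5→MUL
cycle 30: I5 RO
cycle 36: I5 EX
cycle 37: I5 WR R4
cycle 38: I6→MUL
cycle 39: I6 RO, I7→LSU
cycle 45: I6 EX
cycle 46: I6 WR R1
cycle 47: I7 RO
cycle 48: I7 EX
cycle 49: I7 WR R2
cycle 50: I8→LSU
cycle 51: I8 RO
cycle 52: I8 EX
cycle 53: I8 WR R4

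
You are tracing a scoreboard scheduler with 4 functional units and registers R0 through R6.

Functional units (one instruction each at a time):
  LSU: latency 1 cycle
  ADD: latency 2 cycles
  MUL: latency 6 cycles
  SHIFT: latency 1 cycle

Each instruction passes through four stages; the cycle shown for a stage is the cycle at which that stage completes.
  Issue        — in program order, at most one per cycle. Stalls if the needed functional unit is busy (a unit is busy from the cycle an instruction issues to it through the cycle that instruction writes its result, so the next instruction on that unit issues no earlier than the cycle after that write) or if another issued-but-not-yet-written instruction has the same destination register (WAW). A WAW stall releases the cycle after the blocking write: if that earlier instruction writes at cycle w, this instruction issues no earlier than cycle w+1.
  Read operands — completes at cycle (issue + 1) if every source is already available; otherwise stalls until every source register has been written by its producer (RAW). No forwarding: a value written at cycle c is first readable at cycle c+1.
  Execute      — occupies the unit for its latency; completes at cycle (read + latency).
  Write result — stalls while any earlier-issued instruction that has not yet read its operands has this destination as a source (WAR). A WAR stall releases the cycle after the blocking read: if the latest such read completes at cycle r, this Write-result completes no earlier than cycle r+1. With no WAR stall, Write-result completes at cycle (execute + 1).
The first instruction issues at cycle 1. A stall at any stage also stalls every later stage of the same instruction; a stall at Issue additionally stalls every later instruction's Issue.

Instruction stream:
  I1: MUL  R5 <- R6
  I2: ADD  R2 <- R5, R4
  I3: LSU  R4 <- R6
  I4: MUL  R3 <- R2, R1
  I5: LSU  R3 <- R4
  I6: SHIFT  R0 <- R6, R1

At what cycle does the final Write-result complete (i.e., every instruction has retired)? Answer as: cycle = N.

  I1 | 1 | 2 | 8 | 9
  I2 | 2 | 10 | 12 | 13   RAW R5: wait I1 write@9
  I3 | 3 | 4 | 5 | 11   WAR R4: wait I2 read@10
  I4 | 10 | 14 | 20 | 21   struct: MUL busy until I1 writes@9 · RAW R2: wait I2 write@13
  I5 | 22 | 23 | 24 | 25   WAW R3: wait I4 write@21
  I6 | 23 | 24 | 25 | 26

cycle = 26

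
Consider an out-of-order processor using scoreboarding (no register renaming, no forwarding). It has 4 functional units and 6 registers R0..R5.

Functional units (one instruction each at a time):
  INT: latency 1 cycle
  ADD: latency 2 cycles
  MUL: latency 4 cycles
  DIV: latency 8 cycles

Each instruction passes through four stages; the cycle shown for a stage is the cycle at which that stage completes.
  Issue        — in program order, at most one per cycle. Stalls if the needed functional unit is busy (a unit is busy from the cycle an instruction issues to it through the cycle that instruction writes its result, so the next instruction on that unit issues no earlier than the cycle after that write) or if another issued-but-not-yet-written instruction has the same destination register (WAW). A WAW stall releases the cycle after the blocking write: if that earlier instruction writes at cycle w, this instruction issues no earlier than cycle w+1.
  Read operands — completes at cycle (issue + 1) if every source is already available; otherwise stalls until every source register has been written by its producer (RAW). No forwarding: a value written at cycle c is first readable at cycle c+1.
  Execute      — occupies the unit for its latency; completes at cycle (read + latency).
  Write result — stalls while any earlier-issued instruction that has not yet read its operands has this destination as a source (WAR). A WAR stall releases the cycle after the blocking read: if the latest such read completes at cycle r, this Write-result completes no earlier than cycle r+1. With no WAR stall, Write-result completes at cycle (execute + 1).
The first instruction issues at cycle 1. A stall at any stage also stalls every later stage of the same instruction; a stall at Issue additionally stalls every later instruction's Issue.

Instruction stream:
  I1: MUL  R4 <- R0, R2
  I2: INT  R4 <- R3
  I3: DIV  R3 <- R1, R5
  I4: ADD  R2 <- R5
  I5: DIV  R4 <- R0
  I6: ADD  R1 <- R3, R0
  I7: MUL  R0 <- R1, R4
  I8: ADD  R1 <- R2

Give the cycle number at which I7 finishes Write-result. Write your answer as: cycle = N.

cycle = 36

t=1  I1→MUL
t=2  I1 RO
t=6  I1 EX
t=7  I1 WR R4
t=8  I2→INT
t=9  I2 RO; I3→DIV
t=10  I2 EX; I3 RO; I4→ADD
t=11  I2 WR R4; I4 RO
t=13  I4 EX
t=14  I4 WR R2
t=18  I3 EX
t=19  I3 WR R3
t=20  I5→DIV
t=21  I5 RO; I6→ADD
t=22  I6 RO; I7→MUL
t=24  I6 EX
t=25  I6 WR R1
t=26  I8→ADD
t=27  I8 RO
t=29  I5 EX; I8 EX
t=30  I5 WR R4
t=31  I7 RO
t=32  I8 WR R1
t=35  I7 EX
t=36  I7 WR R0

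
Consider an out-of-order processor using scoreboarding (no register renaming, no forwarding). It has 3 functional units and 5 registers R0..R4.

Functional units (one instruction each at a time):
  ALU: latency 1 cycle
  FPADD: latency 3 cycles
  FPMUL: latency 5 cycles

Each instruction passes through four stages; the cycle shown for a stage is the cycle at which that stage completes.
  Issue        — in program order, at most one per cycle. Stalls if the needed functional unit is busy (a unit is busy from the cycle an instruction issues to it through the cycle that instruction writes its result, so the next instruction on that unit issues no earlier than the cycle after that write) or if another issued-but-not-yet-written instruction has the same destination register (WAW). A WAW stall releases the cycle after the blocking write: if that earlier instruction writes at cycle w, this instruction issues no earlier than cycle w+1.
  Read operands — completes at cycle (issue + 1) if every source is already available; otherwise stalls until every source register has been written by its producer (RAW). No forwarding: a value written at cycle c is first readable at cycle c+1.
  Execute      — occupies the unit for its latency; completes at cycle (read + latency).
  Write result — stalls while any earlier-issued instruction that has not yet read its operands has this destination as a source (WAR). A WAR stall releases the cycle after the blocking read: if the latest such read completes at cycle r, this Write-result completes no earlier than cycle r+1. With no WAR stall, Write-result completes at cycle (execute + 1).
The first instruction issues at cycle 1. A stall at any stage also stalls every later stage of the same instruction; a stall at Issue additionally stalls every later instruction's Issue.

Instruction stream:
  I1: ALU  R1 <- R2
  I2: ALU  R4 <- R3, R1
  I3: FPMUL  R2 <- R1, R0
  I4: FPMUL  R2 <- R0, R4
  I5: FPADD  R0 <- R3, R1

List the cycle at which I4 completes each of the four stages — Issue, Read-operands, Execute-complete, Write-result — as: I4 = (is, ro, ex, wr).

I4 = (14, 15, 20, 21)

I1  is:1  ro:2  ex:3  wr:4
I2  is:5  ro:6  ex:7  wr:8  — struct: ALU busy until I1 writes@4
I3  is:6  ro:7  ex:12  wr:13
I4  is:14  ro:15  ex:20  wr:21  — struct: FPMUL busy until I3 writes@13
I5  is:15  ro:16  ex:19  wr:20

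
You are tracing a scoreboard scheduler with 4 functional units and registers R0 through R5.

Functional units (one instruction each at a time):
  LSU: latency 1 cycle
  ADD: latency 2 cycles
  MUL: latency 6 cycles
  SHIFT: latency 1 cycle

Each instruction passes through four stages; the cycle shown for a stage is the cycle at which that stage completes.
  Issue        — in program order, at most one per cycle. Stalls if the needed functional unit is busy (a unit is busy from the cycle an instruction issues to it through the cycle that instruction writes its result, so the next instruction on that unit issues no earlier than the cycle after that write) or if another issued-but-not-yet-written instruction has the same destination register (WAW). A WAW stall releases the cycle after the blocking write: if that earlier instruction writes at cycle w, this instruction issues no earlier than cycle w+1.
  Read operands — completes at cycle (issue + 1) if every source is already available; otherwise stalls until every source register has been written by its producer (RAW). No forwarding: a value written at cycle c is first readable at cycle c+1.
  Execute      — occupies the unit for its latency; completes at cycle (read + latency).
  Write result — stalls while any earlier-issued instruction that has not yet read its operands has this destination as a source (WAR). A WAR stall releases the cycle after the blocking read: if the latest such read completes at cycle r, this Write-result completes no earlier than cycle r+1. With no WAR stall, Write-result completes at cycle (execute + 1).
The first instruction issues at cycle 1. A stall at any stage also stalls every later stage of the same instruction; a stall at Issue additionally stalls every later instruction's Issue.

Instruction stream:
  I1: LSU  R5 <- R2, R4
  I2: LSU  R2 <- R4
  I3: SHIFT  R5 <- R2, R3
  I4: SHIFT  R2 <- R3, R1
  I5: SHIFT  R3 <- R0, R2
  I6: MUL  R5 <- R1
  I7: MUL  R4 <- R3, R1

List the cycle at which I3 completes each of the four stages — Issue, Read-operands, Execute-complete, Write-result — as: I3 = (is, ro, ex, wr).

1) issue 1, read 2, done 3, write 4
2) issue 5, read 6, done 7, write 8  <struct: LSU busy until I1 writes@4>
3) issue 6, read 9, done 10, write 11  <RAW R2: wait I2 write@8>
4) issue 12, read 13, done 14, write 15  <struct: SHIFT busy until I3 writes@11>
5) issue 16, read 17, done 18, write 19  <struct: SHIFT busy until I4 writes@15>
6) issue 17, read 18, done 24, write 25
7) issue 26, read 27, done 33, write 34  <struct: MUL busy until I6 writes@25>

I3 = (6, 9, 10, 11)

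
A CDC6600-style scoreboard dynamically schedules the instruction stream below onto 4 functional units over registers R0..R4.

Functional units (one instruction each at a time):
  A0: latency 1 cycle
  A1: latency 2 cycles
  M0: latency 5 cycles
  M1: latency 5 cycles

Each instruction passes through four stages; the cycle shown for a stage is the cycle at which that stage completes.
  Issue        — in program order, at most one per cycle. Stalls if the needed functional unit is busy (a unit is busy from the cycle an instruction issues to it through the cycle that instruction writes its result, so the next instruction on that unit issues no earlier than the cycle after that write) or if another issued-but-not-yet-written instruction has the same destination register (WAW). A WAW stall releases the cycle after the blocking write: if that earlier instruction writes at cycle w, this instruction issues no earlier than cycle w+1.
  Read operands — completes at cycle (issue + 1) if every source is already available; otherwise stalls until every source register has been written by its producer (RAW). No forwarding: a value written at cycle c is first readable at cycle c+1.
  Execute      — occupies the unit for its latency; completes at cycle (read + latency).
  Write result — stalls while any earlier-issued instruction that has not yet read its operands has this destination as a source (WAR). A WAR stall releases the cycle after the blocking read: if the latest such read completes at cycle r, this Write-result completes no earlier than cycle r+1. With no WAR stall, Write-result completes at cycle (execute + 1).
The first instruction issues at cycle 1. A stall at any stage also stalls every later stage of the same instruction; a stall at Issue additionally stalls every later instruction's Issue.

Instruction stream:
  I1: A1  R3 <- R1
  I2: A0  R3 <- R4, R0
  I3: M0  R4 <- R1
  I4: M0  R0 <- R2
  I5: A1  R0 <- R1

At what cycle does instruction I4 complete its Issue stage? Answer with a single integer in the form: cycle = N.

cycle 1: issue I1 (A1)
cycle 2: I1 read-ops
cycle 4: I1 finished on A1
cycle 5: I1→R3
cycle 6: issue I2 (A0)
cycle 7: I2 read-ops; issue I3 (M0)
cycle 8: I2 finished on A0; I3 read-ops
cycle 9: I2→R3
cycle 13: I3 finished on M0
cycle 14: I3→R4
cycle 15: issue I4 (M0)
cycle 16: I4 read-ops
cycle 21: I4 finished on M0
cycle 22: I4→R0
cycle 23: issue I5 (A1)
cycle 24: I5 read-ops
cycle 26: I5 finished on A1
cycle 27: I5→R0

cycle = 15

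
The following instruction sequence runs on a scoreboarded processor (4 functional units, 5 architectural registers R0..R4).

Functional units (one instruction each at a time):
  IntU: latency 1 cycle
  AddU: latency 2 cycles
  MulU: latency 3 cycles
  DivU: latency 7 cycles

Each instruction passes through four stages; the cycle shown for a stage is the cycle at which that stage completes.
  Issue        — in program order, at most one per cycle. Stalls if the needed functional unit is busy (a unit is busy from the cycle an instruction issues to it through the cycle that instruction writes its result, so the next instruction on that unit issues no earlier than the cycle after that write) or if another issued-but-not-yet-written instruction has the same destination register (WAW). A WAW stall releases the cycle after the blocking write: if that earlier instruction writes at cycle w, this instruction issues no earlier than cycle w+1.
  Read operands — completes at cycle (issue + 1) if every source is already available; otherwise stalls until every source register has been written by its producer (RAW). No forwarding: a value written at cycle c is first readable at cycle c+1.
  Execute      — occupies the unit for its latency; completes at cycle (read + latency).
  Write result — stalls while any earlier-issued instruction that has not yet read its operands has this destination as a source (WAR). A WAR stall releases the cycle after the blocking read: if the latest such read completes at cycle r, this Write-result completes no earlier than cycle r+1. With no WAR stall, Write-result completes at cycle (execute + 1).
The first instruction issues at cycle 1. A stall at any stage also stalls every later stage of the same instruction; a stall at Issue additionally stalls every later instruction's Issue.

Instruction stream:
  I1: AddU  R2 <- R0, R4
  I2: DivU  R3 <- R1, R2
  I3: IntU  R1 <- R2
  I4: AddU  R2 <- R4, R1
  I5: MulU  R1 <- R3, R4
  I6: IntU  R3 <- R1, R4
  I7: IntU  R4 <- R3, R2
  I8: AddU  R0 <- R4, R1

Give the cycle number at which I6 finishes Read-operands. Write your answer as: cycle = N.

cycle = 20

c1: issue I1 (AddU)
c2: I1 read-ops · issue I2 (DivU)
c3: issue I3 (IntU)
c4: I1 finished on AddU
c5: I1→R2
c6: I2 read-ops · I3 read-ops · issue I4 (AddU)
c7: I3 finished on IntU
c8: I3→R1
c9: I4 read-ops · issue I5 (MulU)
c11: I4 finished on AddU
c12: I4→R2
c13: I2 finished on DivU
c14: I2→R3
c15: I5 read-ops · issue I6 (IntU)
c18: I5 finished on MulU
c19: I5→R1
c20: I6 read-ops
c21: I6 finished on IntU
c22: I6→R3
c23: issue I7 (IntU)
c24: I7 read-ops · issue I8 (AddU)
c25: I7 finished on IntU
c26: I7→R4
c27: I8 read-ops
c29: I8 finished on AddU
c30: I8→R0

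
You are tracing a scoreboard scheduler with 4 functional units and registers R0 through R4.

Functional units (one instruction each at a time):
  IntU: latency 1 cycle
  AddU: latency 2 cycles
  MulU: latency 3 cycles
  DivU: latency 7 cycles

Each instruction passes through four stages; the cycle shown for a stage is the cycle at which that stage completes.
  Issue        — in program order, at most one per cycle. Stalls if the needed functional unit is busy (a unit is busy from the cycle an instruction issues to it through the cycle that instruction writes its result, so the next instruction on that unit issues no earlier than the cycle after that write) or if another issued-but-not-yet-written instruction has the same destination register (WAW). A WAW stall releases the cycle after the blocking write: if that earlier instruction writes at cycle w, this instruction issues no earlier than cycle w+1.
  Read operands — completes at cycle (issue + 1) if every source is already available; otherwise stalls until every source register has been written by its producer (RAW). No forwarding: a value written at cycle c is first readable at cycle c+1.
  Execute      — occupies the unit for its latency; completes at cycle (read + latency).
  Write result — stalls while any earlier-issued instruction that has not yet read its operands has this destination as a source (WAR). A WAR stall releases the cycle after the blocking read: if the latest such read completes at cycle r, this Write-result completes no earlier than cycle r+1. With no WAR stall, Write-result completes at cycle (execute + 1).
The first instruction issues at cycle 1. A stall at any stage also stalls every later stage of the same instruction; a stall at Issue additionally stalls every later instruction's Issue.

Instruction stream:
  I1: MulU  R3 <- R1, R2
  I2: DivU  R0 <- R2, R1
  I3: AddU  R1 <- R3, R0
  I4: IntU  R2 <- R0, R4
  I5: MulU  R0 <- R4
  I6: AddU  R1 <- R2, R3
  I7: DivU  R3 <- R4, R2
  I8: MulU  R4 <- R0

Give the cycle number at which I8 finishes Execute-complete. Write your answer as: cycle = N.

cycle = 22

cycle 1: I1 dispatched to MulU
cycle 2: I1 operands ready · I2 dispatched to DivU
cycle 3: I2 operands ready · I3 dispatched to AddU
cycle 4: I4 dispatched to IntU
cycle 5: I1 complete
cycle 6: R3←I1
cycle 10: I2 complete
cycle 11: R0←I2
cycle 12: I3 operands ready · I4 operands ready · I5 dispatched to MulU
cycle 13: I4 complete · I5 operands ready
cycle 14: I3 complete · R2←I4
cycle 15: R1←I3
cycle 16: I5 complete · I6 dispatched to AddU
cycle 17: R0←I5 · I6 operands ready · I7 dispatched to DivU
cycle 18: I7 operands ready · I8 dispatched to MulU
cycle 19: I6 complete · I8 operands ready
cycle 20: R1←I6
cycle 22: I8 complete
cycle 23: R4←I8
cycle 25: I7 complete
cycle 26: R3←I7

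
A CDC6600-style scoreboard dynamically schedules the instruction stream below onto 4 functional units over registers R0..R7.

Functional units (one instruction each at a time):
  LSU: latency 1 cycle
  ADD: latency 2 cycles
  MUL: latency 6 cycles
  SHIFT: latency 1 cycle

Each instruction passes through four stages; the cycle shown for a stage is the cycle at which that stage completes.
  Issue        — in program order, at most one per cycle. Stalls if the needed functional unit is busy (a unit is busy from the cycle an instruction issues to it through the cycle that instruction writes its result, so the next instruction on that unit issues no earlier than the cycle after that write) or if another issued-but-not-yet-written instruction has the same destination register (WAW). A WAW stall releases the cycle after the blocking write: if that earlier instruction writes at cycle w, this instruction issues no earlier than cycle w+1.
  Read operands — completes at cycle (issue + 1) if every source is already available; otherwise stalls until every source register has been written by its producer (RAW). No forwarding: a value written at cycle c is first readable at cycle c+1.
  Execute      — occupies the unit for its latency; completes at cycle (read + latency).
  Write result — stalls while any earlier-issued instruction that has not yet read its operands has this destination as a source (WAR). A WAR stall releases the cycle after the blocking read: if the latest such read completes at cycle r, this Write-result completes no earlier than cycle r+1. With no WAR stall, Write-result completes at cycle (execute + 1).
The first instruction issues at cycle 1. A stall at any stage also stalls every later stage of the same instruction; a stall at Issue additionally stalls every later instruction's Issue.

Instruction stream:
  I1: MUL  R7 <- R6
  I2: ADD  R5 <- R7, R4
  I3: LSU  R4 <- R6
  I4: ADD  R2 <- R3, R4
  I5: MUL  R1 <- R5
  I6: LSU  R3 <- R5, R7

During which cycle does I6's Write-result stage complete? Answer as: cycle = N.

[1] issue I1 (MUL)
[2] I1 read-ops · issue I2 (ADD)
[3] issue I3 (LSU)
[4] I3 read-ops
[5] I3 finished on LSU
[8] I1 finished on MUL
[9] I1→R7
[10] I2 read-ops
[11] I3→R4
[12] I2 finished on ADD
[13] I2→R5
[14] issue I4 (ADD)
[15] I4 read-ops · issue I5 (MUL)
[16] I5 read-ops · issue I6 (LSU)
[17] I4 finished on ADD · I6 read-ops
[18] I4→R2 · I6 finished on LSU
[19] I6→R3
[22] I5 finished on MUL
[23] I5→R1

cycle = 19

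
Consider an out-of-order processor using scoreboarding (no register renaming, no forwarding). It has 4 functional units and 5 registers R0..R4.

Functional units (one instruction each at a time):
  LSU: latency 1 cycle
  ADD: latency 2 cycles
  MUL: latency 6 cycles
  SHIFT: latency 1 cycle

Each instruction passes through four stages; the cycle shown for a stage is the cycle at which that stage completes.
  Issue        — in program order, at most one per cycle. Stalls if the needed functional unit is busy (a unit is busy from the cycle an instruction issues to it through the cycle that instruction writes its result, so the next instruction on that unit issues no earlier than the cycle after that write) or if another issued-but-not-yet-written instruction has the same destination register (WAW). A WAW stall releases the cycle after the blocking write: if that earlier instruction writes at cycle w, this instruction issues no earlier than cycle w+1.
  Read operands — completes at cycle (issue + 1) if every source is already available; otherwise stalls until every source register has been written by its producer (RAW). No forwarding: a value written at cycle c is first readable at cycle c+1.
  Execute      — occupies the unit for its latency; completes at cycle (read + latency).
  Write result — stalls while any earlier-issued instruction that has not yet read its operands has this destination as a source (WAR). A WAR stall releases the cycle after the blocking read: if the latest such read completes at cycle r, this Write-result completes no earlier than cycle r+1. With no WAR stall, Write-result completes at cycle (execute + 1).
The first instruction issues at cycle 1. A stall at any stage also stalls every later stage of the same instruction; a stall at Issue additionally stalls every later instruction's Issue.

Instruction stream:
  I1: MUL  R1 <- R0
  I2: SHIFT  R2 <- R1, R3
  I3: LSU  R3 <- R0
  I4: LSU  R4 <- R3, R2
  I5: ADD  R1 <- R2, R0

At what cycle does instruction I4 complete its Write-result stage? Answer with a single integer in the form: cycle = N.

c1: I1 issues→MUL
c2: I1 reads | I2 issues→SHIFT
c3: I3 issues→LSU
c4: I3 reads
c5: I3 exec-done
c8: I1 exec-done
c9: I1 writes R1
c10: I2 reads
c11: I2 exec-done | I3 writes R3
c12: I2 writes R2 | I4 issues→LSU
c13: I4 reads | I5 issues→ADD
c14: I4 exec-done | I5 reads
c15: I4 writes R4
c16: I5 exec-done
c17: I5 writes R1

cycle = 15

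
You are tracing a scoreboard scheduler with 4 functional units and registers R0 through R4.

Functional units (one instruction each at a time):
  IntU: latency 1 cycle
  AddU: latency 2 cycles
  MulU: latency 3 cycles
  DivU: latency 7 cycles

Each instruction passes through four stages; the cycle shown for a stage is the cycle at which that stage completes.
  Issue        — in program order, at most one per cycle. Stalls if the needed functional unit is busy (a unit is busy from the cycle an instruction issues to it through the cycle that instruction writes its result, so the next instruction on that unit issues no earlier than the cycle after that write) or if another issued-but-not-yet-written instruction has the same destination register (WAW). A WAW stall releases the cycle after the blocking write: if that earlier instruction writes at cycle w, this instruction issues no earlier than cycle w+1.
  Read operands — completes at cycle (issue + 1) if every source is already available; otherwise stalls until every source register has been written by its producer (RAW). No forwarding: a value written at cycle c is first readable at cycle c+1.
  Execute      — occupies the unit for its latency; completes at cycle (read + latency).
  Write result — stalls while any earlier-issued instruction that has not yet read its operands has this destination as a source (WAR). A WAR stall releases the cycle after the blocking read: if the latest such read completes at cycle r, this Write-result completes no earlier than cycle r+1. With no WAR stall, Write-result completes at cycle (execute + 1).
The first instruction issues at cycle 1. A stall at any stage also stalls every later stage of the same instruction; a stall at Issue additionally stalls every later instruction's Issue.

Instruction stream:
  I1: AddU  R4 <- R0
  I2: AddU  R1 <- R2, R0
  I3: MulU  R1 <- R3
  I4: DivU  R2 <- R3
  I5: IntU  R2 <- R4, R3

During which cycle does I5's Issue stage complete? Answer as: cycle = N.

c1: I1 dispatched to AddU
c2: I1 operands ready
c4: I1 complete
c5: R4←I1
c6: I2 dispatched to AddU
c7: I2 operands ready
c9: I2 complete
c10: R1←I2
c11: I3 dispatched to MulU
c12: I3 operands ready | I4 dispatched to DivU
c13: I4 operands ready
c15: I3 complete
c16: R1←I3
c20: I4 complete
c21: R2←I4
c22: I5 dispatched to IntU
c23: I5 operands ready
c24: I5 complete
c25: R2←I5

cycle = 22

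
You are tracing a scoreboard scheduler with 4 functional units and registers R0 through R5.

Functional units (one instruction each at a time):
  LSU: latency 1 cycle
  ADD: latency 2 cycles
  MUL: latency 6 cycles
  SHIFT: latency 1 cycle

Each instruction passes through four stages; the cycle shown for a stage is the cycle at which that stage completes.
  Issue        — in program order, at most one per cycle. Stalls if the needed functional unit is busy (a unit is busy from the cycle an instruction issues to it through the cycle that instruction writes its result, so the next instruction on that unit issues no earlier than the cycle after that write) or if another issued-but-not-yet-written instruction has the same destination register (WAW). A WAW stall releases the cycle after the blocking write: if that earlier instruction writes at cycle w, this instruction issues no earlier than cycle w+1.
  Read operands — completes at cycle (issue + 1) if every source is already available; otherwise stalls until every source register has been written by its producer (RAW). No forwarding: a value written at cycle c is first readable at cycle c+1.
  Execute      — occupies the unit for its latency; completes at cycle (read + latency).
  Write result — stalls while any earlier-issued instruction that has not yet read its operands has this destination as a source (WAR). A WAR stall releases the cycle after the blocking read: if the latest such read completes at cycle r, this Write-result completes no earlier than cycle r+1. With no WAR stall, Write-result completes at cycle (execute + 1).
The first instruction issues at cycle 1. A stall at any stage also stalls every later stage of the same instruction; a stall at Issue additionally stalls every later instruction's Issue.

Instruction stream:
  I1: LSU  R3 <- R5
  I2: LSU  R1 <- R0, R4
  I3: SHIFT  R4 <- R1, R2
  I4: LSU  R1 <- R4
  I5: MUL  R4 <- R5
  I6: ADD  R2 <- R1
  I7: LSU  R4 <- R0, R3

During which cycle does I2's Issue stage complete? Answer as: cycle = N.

t=1  I1 dispatched to LSU
t=2  I1 operands ready
t=3  I1 complete
t=4  R3←I1
t=5  I2 dispatched to LSU
t=6  I2 operands ready, I3 dispatched to SHIFT
t=7  I2 complete
t=8  R1←I2
t=9  I3 operands ready, I4 dispatched to LSU
t=10  I3 complete
t=11  R4←I3
t=12  I4 operands ready, I5 dispatched to MUL
t=13  I4 complete, I5 operands ready, I6 dispatched to ADD
t=14  R1←I4
t=15  I6 operands ready
t=17  I6 complete
t=18  R2←I6
t=19  I5 complete
t=20  R4←I5
t=21  I7 dispatched to LSU
t=22  I7 operands ready
t=23  I7 complete
t=24  R4←I7

cycle = 5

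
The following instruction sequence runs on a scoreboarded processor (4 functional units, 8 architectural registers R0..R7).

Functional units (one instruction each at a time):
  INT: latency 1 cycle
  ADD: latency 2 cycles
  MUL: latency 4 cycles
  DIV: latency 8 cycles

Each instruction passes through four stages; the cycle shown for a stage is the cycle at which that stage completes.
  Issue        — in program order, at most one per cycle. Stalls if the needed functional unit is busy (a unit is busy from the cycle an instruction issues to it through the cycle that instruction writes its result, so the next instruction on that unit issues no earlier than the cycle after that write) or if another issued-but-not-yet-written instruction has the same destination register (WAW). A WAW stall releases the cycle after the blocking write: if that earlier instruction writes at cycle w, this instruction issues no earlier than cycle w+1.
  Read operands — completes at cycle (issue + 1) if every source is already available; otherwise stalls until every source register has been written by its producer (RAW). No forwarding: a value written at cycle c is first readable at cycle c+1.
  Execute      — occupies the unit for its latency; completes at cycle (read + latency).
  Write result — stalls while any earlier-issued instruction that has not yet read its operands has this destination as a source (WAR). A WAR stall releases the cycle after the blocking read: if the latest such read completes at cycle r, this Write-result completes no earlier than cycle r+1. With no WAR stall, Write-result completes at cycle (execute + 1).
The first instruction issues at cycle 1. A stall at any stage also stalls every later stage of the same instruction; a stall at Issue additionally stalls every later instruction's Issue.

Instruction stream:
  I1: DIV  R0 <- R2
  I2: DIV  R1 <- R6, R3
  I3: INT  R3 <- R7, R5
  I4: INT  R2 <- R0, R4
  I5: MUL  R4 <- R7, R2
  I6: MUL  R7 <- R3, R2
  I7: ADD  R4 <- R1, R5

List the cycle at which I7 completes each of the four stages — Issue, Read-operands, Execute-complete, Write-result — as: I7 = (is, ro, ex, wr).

1) issue 1, read 2, done 10, write 11
2) issue 12, read 13, done 21, write 22  <struct: DIV busy until I1 writes@11>
3) issue 13, read 14, done 15, write 16
4) issue 17, read 18, done 19, write 20  <struct: INT busy until I3 writes@16>
5) issue 18, read 21, done 25, write 26  <RAW R2: wait I4 write@20>
6) issue 27, read 28, done 32, write 33  <struct: MUL busy until I5 writes@26>
7) issue 28, read 29, done 31, write 32

I7 = (28, 29, 31, 32)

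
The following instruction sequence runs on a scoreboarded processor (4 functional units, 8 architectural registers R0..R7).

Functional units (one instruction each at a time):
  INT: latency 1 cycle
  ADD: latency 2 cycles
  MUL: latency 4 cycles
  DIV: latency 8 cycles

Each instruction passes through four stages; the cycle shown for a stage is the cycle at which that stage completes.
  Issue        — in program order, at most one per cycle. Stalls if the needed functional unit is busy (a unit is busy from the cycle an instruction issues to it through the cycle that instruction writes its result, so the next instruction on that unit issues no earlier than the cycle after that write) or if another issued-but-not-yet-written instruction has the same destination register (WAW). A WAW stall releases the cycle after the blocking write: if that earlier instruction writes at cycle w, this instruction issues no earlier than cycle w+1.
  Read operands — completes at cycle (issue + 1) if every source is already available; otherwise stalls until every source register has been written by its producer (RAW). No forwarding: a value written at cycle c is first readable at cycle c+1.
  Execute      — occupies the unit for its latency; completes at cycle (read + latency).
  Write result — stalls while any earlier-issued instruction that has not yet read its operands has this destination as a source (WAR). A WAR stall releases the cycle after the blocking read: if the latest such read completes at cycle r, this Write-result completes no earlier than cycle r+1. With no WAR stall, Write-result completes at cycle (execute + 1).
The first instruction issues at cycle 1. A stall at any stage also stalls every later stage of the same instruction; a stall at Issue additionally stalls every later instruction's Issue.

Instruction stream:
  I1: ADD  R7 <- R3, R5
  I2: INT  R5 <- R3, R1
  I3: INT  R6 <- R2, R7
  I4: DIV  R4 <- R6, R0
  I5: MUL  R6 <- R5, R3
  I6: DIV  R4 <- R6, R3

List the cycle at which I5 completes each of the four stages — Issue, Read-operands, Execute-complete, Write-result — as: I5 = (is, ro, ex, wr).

t=1  I1 issues→ADD
t=2  I1 reads · I2 issues→INT
t=3  I2 reads
t=4  I1 exec-done · I2 exec-done
t=5  I1 writes R7 · I2 writes R5
t=6  I3 issues→INT
t=7  I3 reads · I4 issues→DIV
t=8  I3 exec-done
t=9  I3 writes R6
t=10  I4 reads · I5 issues→MUL
t=11  I5 reads
t=15  I5 exec-done
t=16  I5 writes R6
t=18  I4 exec-done
t=19  I4 writes R4
t=20  I6 issues→DIV
t=21  I6 reads
t=29  I6 exec-done
t=30  I6 writes R4

I5 = (10, 11, 15, 16)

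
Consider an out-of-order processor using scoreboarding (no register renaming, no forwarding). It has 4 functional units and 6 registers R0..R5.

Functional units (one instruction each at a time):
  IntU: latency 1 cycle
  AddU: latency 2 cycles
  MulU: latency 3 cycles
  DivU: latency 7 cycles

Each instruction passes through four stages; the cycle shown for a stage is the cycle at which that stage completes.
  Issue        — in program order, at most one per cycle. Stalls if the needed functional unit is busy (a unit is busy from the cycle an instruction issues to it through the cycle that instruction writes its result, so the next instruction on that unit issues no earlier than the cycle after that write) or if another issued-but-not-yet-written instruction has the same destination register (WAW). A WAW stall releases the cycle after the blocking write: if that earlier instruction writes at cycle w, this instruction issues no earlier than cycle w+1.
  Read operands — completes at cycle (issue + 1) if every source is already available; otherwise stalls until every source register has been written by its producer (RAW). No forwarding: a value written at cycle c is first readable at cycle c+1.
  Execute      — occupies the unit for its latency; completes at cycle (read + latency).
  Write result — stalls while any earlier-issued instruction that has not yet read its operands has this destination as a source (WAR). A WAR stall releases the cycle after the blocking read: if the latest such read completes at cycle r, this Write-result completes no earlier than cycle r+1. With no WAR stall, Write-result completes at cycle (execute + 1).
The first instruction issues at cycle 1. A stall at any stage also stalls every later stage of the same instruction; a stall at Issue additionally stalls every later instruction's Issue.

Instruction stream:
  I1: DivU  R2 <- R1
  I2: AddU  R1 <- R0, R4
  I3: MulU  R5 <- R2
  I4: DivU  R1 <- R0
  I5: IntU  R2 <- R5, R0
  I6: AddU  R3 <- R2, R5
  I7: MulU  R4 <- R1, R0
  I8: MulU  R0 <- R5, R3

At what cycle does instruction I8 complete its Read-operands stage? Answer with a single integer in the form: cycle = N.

cycle = 27

  I1 | 1 | 2 | 9 | 10
  I2 | 2 | 3 | 5 | 6
  I3 | 3 | 11 | 14 | 15   RAW R2: wait I1 write@10
  I4 | 11 | 12 | 19 | 20   struct: DivU busy until I1 writes@10
  I5 | 12 | 16 | 17 | 18   RAW R5: wait I3 write@15
  I6 | 13 | 19 | 21 | 22   RAW R2: wait I5 write@18
  I7 | 16 | 21 | 24 | 25   struct: MulU busy until I3 writes@15 · RAW R1: wait I4 write@20
  I8 | 26 | 27 | 30 | 31   struct: MulU busy until I7 writes@25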